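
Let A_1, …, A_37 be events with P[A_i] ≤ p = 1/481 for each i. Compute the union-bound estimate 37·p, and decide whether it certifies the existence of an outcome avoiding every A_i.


Union bound: P[∪_{i=1}^{37} A_i] ≤ Σ_i P[A_i] ≤ 37·p = 37·(1/481) = 1/13.
Numerically: 1/13 ≈ 0.076923.
Is 1/13 < 1? YES.
Since P[∪ A_i] ≤ 1/13 < 1, the complement has P[∩ A_i^c] ≥ 1 − 1/13 = 12/13 > 0, so some outcome avoids every A_i.

37·p = 1/13 ≈ 0.076923; existence CERTIFIED by the union bound.


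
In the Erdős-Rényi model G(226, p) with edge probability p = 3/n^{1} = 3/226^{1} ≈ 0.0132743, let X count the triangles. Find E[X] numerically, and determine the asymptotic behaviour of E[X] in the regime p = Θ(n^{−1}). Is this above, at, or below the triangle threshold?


Number of potential triangles: C(226, 3) = 1898400.
Each occurs with probability p³ ≈ (0.0132743)³ ≈ 2.33904430e-06.
By linearity: E[X] = C(226, 3)·p³ ≈ 1898400 · 2.33904430e-06 ≈ 4.440442.
Here α = 1, so p = 3/n is exactly at the triangle threshold p ~ 1/n. Asymptotically E[X] → c³/6 = 3³/6 = 9/2 ≈ 4.500000, a bounded constant. In this regime the triangle count is asymptotically Poisson(c³/6).

E[X] ≈ 4.440442; in regime p = Θ(1/n^{1}) E[X] stays bounded (at the triangle threshold p ~ 1/n).


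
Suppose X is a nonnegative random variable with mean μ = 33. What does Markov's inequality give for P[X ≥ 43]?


μ = E[X] = 33, a = 43.
Markov: P[X ≥ 43] ≤ μ/a = (33)/43 = 33/43.
Numerically: ≈ 0.7674.
(Since a = 43 > μ = 33.0000, the bound 33/43 is < 1 and informative.)

P[X ≥ 43] ≤ 33/43 ≈ 0.7674.


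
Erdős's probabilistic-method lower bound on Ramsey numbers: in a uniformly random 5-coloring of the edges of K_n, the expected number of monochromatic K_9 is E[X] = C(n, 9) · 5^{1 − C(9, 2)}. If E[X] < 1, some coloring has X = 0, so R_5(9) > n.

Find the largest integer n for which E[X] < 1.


We need C(n, 9) · 5^{1 − 36} < 1, i.e. C(n, 9) < 5^{36 − 1} = 2910383045673370361328125.
Check values of n near the boundary:
  n = 2170: C(2170, 9) = 2891746779868845075610510; 2891746779868845075610510 < 2910383045673370361328125? YES
  n = 2171: C(2171, 9) = 2903784578674959601827205; 2903784578674959601827205 < 2910383045673370361328125? YES
  n = 2172: C(2172, 9) = 2915866900084148060642020; 2915866900084148060642020 < 2910383045673370361328125? NO
The largest n with C(n, 9) < 2910383045673370361328125 is n = 2171 (where E[X] = 580756915734991920365441/582076609134674072265625 ≈ 0.998). Hence R_5(9) > 2171, i.e. R_5(9) ≥ 2172.

Largest n = 2171; hence R_5(9) > 2171.


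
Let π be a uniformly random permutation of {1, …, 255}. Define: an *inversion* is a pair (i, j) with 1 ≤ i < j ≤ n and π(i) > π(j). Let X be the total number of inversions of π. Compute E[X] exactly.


Write X = Σ X_I over the C(255, 2) = 32385 pairs i < j, with X_I the indicator of one inversion.
There are 32385 indicators.
For each fixed pair i < j, the values π(i) and π(j) are two distinct elements of {1, …, 255} in uniformly random order; by symmetry P[π(i) > π(j)] = 1/2.
By linearity: E[X] = 32385 · (1/2) = C(255, 2) · (1/2) = 32385/2 = 32385/2 ≈ 16192.5000.

E[X] = 32385/2 = 16192.5000.


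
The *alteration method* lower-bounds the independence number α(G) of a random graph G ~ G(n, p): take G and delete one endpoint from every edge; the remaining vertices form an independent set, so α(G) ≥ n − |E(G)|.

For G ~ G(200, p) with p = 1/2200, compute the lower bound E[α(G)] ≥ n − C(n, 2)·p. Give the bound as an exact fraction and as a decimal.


E[|E(G)|] = C(200, 2)·p = 19900 · (1/2200) = 199/22.
E[α(G)] ≥ n − E[|E(G)|] = 200 − 199/22 = 4201/22.
Numerically: ≈ 190.955.
(This is only a lower bound; the true E[α(G)] may be larger.)

E[α(G)] ≥ 4201/22 ≈ 190.955.


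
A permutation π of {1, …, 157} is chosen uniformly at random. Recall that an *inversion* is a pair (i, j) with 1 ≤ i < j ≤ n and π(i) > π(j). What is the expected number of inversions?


Write X = Σ X_I over the C(157, 2) = 12246 pairs i < j, with X_I the indicator of one inversion.
There are 12246 indicators.
For each fixed pair i < j, the values π(i) and π(j) are two distinct elements of {1, …, 157} in uniformly random order; by symmetry P[π(i) > π(j)] = 1/2.
By linearity: E[X] = 12246 · (1/2) = C(157, 2) · (1/2) = 12246/2 = 6123 ≈ 6123.000000.

E[X] = 6123 = 6123.000000.


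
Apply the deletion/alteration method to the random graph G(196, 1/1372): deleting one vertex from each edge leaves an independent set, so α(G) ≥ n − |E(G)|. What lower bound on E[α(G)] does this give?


E[|E(G)|] = C(196, 2)·p = 19110 · (1/1372) = 195/14.
E[α(G)] ≥ n − E[|E(G)|] = 196 − 195/14 = 2549/14.
Numerically: ≈ 182.0714.
(This is only a lower bound; the true E[α(G)] may be larger.)

E[α(G)] ≥ 2549/14 ≈ 182.0714.


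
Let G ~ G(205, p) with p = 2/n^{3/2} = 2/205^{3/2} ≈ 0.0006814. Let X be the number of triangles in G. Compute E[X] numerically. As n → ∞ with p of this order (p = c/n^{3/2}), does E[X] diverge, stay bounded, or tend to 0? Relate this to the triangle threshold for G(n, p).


Number of potential triangles: C(205, 3) = 1414910.
Each occurs with probability p³ ≈ (0.0006814)³ ≈ 3.163717e-10.
By linearity: E[X] = C(205, 3)·p³ ≈ 1414910 · 3.163717e-10 ≈ 0.0004.
Since α = 3/2 > 1, p = c/n^{3/2} = o(1/n) is below the triangle threshold p ~ 1/n. Asymptotically E[X] ~ (c³/6)·n^{3(1−α)} = (2³/6)·n^{-1.5} → 0, so by Markov's inequality G has no triangles w.h.p.

E[X] ≈ 0.0004; in regime p = Θ(1/n^{3/2}) E[X] tends to 0 (below the triangle threshold p ~ 1/n).


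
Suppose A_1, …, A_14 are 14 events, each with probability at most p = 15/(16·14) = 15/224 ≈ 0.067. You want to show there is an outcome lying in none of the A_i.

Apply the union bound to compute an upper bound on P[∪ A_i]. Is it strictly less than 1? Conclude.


Union bound: P[∪_{i=1}^{14} A_i] ≤ Σ_i P[A_i] ≤ 14·p = 14·(15/224) = 15/16.
Numerically: 15/16 ≈ 0.938.
Is 15/16 < 1? YES.
Since P[∪ A_i] ≤ 15/16 < 1, the complement has P[∩ A_i^c] ≥ 1 − 15/16 = 1/16 > 0, so some outcome avoids every A_i.

14·p = 15/16 ≈ 0.938; existence CERTIFIED by the union bound.


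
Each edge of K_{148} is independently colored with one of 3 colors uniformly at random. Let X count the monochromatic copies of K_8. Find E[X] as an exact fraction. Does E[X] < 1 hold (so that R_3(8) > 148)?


E[X] = C(148, 8) · 3^{1 − 28} = 4709614623714 · 3^{−27} = 4709614623714/7625597484987.
As a reduced fraction: E[X] = 523290513746/847288609443 ≈ 0.618.
Is E[X] < 1? YES.
Since E[X] < 1, there exists a 3-coloring of K_{148} with no monochromatic K_8; hence R_3(8) > 148.

E[X] = 523290513746/847288609443 ≈ 0.618; E[X] < 1, so R_3(8) > 148.


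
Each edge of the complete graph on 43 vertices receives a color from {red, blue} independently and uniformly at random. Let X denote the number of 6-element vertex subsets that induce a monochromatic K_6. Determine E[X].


Let X = Σ_S X_S over the C(43, 6) = 6096454 subsets S of size 6, where X_S = 1 if the K_6 on S is monochromatic.
For a fixed S, the K_6 on S has C(6, 2) = 15 edges. P[all 15 edges red] = (1/2)^15, and likewise for blue, so P[monochromatic] = 2·(1/2)^15 = 2^{1 − 15} = 1/16384.
Summing: E[X] = C(43, 6) · 2^{1 − 15} = 6096454 · 1/16384 = 3048227/8192.
Numerically: E[X] ≈ 372.098.

E[X] = C(43,6)·2^(1−C(6,2)) = 3048227/8192 ≈ 372.098.


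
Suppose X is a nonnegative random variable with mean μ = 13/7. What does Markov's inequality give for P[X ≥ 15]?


μ = E[X] = 13/7, a = 15.
Markov: P[X ≥ 15] ≤ μ/a = (13/7)/15 = 13/105.
Numerically: ≈ 0.1238.
(Since a = 15 > μ = 1.8571, the bound 13/105 is < 1 and informative.)

P[X ≥ 15] ≤ 13/105 ≈ 0.1238.


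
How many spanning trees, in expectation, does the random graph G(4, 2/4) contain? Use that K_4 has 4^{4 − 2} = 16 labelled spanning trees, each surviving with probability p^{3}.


K_4 has 4^{4 − 2} = 16 labelled spanning trees.
For each such spanning tree H, let X_H = 1 if all 3 edges of H are present in G. Then P[X_H = 1] = p^{3} = (1/2)^{3} = 1/8.
By linearity of expectation: E[X] = Σ_H E[X_H] = 16 · p^{3} = 16 · 1/8 = 2.
Numerically: E[X] ≈ 2.

E[X] = 16 · (1/2)^{3} = 2 ≈ 2.


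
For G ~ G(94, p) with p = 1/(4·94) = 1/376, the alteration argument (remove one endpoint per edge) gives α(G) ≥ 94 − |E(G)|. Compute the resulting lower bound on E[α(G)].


E[|E(G)|] = C(94, 2)·p = 4371 · (1/376) = 93/8.
E[α(G)] ≥ n − E[|E(G)|] = 94 − 93/8 = 659/8.
Numerically: ≈ 82.37500.
(This is only a lower bound; the true E[α(G)] may be larger.)

E[α(G)] ≥ 659/8 ≈ 82.37500.


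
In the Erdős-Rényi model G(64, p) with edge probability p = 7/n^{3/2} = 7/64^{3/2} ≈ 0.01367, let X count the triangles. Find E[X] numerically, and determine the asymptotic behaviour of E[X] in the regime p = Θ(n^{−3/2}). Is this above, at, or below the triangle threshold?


Number of potential triangles: C(64, 3) = 41664.
Each occurs with probability p³ ≈ (0.01367)³ ≈ 2.555549e-06.
By linearity: E[X] = C(64, 3)·p³ ≈ 41664 · 2.555549e-06 ≈ 0.1065.
Since α = 3/2 > 1, p = c/n^{3/2} = o(1/n) is below the triangle threshold p ~ 1/n. Asymptotically E[X] ~ (c³/6)·n^{3(1−α)} = (7³/6)·n^{-1.5} → 0, so by Markov's inequality G has no triangles w.h.p.

E[X] ≈ 0.1065; in regime p = Θ(1/n^{3/2}) E[X] tends to 0 (below the triangle threshold p ~ 1/n).


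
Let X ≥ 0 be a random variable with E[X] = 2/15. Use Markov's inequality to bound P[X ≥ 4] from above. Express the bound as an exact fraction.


μ = E[X] = 2/15, a = 4.
Markov: P[X ≥ 4] ≤ μ/a = (2/15)/4 = 1/30.
Numerically: ≈ 0.03333.
(Since a = 4 > μ = 0.13333, the bound 1/30 is < 1 and informative.)

P[X ≥ 4] ≤ 1/30 ≈ 0.03333.


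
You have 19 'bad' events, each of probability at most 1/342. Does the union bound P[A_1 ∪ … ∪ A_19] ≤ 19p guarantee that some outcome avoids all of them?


Union bound: P[∪_{i=1}^{19} A_i] ≤ Σ_i P[A_i] ≤ 19·p = 19·(1/342) = 1/18.
Numerically: 1/18 ≈ 0.05556.
Is 1/18 < 1? YES.
Since P[∪ A_i] ≤ 1/18 < 1, the complement has P[∩ A_i^c] ≥ 1 − 1/18 = 17/18 > 0, so some outcome avoids every A_i.

19·p = 1/18 ≈ 0.05556; existence CERTIFIED by the union bound.


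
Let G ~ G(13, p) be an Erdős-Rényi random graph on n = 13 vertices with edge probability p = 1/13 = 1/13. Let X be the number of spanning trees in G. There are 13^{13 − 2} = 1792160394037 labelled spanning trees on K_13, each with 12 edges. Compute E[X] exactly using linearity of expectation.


K_13 has 13^{13 − 2} = 1792160394037 labelled spanning trees.
For each such spanning tree H, let X_H = 1 if all 12 edges of H are present in G. Then P[X_H = 1] = p^{12} = (1/13)^{12} = 1/23298085122481.
By linearity: E[X] = Σ_H E[X_H] = 1792160394037 · p^{12} = 1792160394037 · 1/23298085122481 = 1/13.
Numerically: E[X] ≈ 0.076923.

E[X] = 1792160394037 · (1/13)^{12} = 1/13 ≈ 0.076923.


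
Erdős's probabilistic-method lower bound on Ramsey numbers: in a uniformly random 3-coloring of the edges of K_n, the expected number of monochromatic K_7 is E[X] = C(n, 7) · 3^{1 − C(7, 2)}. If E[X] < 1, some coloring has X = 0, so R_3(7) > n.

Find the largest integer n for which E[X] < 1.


We need C(n, 7) · 3^{1 − 21} < 1, i.e. C(n, 7) < 3^{21 − 1} = 3486784401.
Check values of n near the boundary:
  n = 79: C(79, 7) = 2898753715; 2898753715 < 3486784401? YES
  n = 80: C(80, 7) = 3176716400; 3176716400 < 3486784401? YES
  n = 81: C(81, 7) = 3477216600; 3477216600 < 3486784401? YES
  n = 82: C(82, 7) = 3801756816; 3801756816 < 3486784401? NO
  n = 83: C(83, 7) = 4151918628; 4151918628 < 3486784401? NO
  n = 84: C(84, 7) = 4529365776; 4529365776 < 3486784401? NO
The largest n with C(n, 7) < 3486784401 is n = 81 (where E[X] = 42928600/43046721 ≈ 0.9973). Hence R_3(7) > 81, i.e. R_3(7) ≥ 82.

Largest n = 81; hence R_3(7) > 81.


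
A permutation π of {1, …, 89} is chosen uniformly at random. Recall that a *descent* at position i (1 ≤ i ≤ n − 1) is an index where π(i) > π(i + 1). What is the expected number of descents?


Write X = Σ X_I over i = 1, …, 88, with X_I the indicator of one descent.
There are 88 indicators.
For each fixed i, the pair (π(i), π(i+1)) is a uniformly random ordered pair of distinct values from {1, …, 89}; by symmetry P[π(i) > π(i+1)] = 1/2.
By linearity: E[X] = 88 · (1/2) = (89 − 1) · (1/2) = 44 ≈ 44.000.

E[X] = 44 = 44.000.


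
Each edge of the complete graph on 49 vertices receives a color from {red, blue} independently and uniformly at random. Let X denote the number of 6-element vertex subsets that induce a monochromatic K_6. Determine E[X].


Let X = Σ_S X_S over the C(49, 6) = 13983816 subsets S of size 6, where X_S = 1 if the K_6 on S is monochromatic.
For a fixed S, the K_6 on S has C(6, 2) = 15 edges. P[all 15 edges red] = (1/2)^15, and likewise for blue, so P[monochromatic] = 2·(1/2)^15 = 2^{1 − 15} = 1/16384.
By linearity: E[X] = C(49, 6) · 2^{1 − 15} = 13983816 · 1/16384 = 1747977/2048.
Numerically: E[X] ≈ 853.504395.

E[X] = C(49,6)·2^(1−C(6,2)) = 1747977/2048 ≈ 853.504395.


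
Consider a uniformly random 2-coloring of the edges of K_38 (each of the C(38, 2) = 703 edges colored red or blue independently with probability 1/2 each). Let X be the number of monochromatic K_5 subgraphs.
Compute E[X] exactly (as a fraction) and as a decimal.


Let X = Σ_S X_S over the C(38, 5) = 501942 subsets S of size 5, where X_S = 1 if the K_5 on S is monochromatic.
For a fixed S, the K_5 on S has C(5, 2) = 10 edges. P[all 10 edges red] = (1/2)^10, and likewise for blue, so P[monochromatic] = 2·(1/2)^10 = 2^{1 − 10} = 1/512.
Summing: E[X] = C(38, 5) · 2^{1 − 10} = 501942 · 1/512 = 250971/256.
Numerically: E[X] ≈ 980.355.

E[X] = C(38,5)·2^(1−C(5,2)) = 250971/256 ≈ 980.355.


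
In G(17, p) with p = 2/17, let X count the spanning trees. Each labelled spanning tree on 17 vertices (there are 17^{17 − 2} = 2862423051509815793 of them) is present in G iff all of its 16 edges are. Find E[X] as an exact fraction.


K_17 has 17^{17 − 2} = 2862423051509815793 labelled spanning trees.
For each such spanning tree H, let X_H = 1 if all 16 edges of H are present in G. Then P[X_H = 1] = p^{16} = (2/17)^{16} = 65536/48661191875666868481.
By linearity: E[X] = Σ_H E[X_H] = 2862423051509815793 · p^{16} = 2862423051509815793 · 65536/48661191875666868481 = 65536/17.
Numerically: E[X] ≈ 3855.06.

E[X] = 2862423051509815793 · (2/17)^{16} = 65536/17 ≈ 3855.06.


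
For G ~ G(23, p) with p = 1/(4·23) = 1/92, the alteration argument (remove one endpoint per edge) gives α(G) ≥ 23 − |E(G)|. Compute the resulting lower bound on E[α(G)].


E[|E(G)|] = C(23, 2)·p = 253 · (1/92) = 11/4.
E[α(G)] ≥ n − E[|E(G)|] = 23 − 11/4 = 81/4.
Numerically: ≈ 20.250000.
(This is only a lower bound; the true E[α(G)] may be larger.)

E[α(G)] ≥ 81/4 ≈ 20.250000.


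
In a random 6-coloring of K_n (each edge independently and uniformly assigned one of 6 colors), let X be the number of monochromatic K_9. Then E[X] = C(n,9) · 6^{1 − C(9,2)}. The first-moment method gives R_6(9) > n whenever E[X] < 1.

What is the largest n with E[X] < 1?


We need C(n, 9) · 6^{1 − 36} < 1, i.e. C(n, 9) < 6^{36 − 1} = 1719070799748422591028658176.
Check values of n near the boundary:
  n = 4402: C(4402, 9) = 1696419745356657449393393700; 1696419745356657449393393700 < 1719070799748422591028658176? YES
  n = 4403: C(4403, 9) = 1699894433046281918452233150; 1699894433046281918452233150 < 1719070799748422591028658176? YES
  n = 4404: C(4404, 9) = 1703375445537161676647015880; 1703375445537161676647015880 < 1719070799748422591028658176? YES
  n = 4405: C(4405, 9) = 1706862792900636302463627150; 1706862792900636302463627150 < 1719070799748422591028658176? YES
  n = 4406: C(4406, 9) = 1710356485221788389505285700; 1710356485221788389505285700 < 1719070799748422591028658176? YES
  n = 4407: C(4407, 9) = 1713856532599459170657070050; 1713856532599459170657070050 < 1719070799748422591028658176? YES
  n = 4408: C(4408, 9) = 1717362945146264156457459600; 1717362945146264156457459600 < 1719070799748422591028658176? YES
  n = 4409: C(4409, 9) = 1720875732988608787686577131; 1720875732988608787686577131 < 1719070799748422591028658176? NO
  n = 4410: C(4410, 9) = 1724394906266704102180823710; 1724394906266704102180823710 < 1719070799748422591028658176? NO
  n = 4411: C(4411, 9) = 1727920475134582415883601405; 1727920475134582415883601405 < 1719070799748422591028658176? NO
The largest n with C(n, 9) < 1719070799748422591028658176 is n = 4408 (where E[X] = 35778394690547169926197075/35813974994758803979763712 ≈ 0.9990). Hence R_6(9) > 4408, i.e. R_6(9) ≥ 4409.

Largest n = 4408; hence R_6(9) > 4408.


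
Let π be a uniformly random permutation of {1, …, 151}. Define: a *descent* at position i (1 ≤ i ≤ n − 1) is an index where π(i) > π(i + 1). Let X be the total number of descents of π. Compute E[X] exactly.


Write X = Σ X_I over i = 1, …, 150, with X_I the indicator of one descent.
There are 150 indicators.
For each fixed i, the pair (π(i), π(i+1)) is a uniformly random ordered pair of distinct values from {1, …, 151}; by symmetry P[π(i) > π(i+1)] = 1/2.
By linearity: E[X] = 150 · (1/2) = (151 − 1) · (1/2) = 75 ≈ 75.00000.

E[X] = 75 = 75.00000.


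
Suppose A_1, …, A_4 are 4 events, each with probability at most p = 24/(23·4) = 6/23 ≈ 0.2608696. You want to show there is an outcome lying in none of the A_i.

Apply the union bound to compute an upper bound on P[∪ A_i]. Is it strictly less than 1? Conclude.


Union bound: P[∪_{i=1}^{4} A_i] ≤ Σ_i P[A_i] ≤ 4·p = 4·(6/23) = 24/23.
Numerically: 24/23 ≈ 1.0434783.
Is 24/23 < 1? NO.
Since the bound 24/23 is ≥ 1, the union bound is uninformative here; it does NOT by itself certify existence.

4·p = 24/23 ≈ 1.0434783; existence NOT certified by the union bound.


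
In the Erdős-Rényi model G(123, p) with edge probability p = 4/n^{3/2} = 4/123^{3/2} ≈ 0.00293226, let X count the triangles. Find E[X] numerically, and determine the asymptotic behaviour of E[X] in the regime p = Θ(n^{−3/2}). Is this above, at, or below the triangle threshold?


Number of potential triangles: C(123, 3) = 302621.
Each occurs with probability p³ ≈ (0.00293226)³ ≈ 2.52119811e-08.
By linearity: E[X] = C(123, 3)·p³ ≈ 302621 · 2.52119811e-08 ≈ 0.007630.
Since α = 3/2 > 1, p = c/n^{3/2} = o(1/n) is below the triangle threshold p ~ 1/n. Asymptotically E[X] ~ (c³/6)·n^{3(1−α)} = (4³/6)·n^{-1.5} → 0, so by Markov's inequality G has no triangles w.h.p.

E[X] ≈ 0.007630; in regime p = Θ(1/n^{3/2}) E[X] tends to 0 (below the triangle threshold p ~ 1/n).


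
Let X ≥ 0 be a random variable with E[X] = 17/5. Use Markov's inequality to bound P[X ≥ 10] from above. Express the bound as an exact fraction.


μ = E[X] = 17/5, a = 10.
Markov: P[X ≥ 10] ≤ μ/a = (17/5)/10 = 17/50.
Numerically: ≈ 0.340000.
(Since a = 10 > μ = 3.400000, the bound 17/50 is < 1 and informative.)

P[X ≥ 10] ≤ 17/50 ≈ 0.340000.


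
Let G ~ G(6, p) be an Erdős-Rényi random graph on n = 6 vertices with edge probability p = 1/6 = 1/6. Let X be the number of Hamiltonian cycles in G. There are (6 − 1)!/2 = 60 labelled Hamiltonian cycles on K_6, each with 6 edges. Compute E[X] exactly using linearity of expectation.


K_6 has (6 − 1)!/2 = 60 labelled Hamiltonian cycles.
For each such Hamiltonian cycle H, let X_H = 1 if all 6 edges of H are present in G. Then P[X_H = 1] = p^{6} = (1/6)^{6} = 1/46656.
By linearity: E[X] = Σ_H E[X_H] = 60 · p^{6} = 60 · 1/46656 = 5/3888.
Numerically: E[X] ≈ 0.001286.

E[X] = 60 · (1/6)^{6} = 5/3888 ≈ 0.001286.


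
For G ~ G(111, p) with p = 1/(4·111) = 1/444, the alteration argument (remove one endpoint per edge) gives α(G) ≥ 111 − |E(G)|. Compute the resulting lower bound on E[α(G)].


E[|E(G)|] = C(111, 2)·p = 6105 · (1/444) = 55/4.
E[α(G)] ≥ n − E[|E(G)|] = 111 − 55/4 = 389/4.
Numerically: ≈ 97.2500.
(This is only a lower bound; the true E[α(G)] may be larger.)

E[α(G)] ≥ 389/4 ≈ 97.2500.


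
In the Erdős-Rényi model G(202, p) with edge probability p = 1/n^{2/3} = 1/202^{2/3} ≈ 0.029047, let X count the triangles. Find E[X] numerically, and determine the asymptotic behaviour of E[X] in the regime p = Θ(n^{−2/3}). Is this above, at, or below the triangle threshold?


Number of potential triangles: C(202, 3) = 1353400.
Each occurs with probability p³ ≈ (0.029047)³ ≈ 2.4507401e-05.
By linearity: E[X] = C(202, 3)·p³ ≈ 1353400 · 2.4507401e-05 ≈ 33.16832.
Since α = 2/3 < 1, p = c/n^{2/3} ≫ 1/n is above the triangle threshold p ~ 1/n. Asymptotically E[X] ~ (c³/6)·n^{3(1−α)} = (1³/6)·n^{1} → ∞; triangles are abundant w.h.p.

E[X] ≈ 33.16832; in regime p = Θ(1/n^{2/3}) E[X] diverges (above the triangle threshold p ~ 1/n).


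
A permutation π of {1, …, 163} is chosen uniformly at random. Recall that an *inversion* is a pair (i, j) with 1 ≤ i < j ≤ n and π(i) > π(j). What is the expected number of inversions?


Write X = Σ X_I over the C(163, 2) = 13203 pairs i < j, with X_I the indicator of one inversion.
There are 13203 indicators.
For each fixed pair i < j, the values π(i) and π(j) are two distinct elements of {1, …, 163} in uniformly random order; by symmetry P[π(i) > π(j)] = 1/2.
By linearity: E[X] = 13203 · (1/2) = C(163, 2) · (1/2) = 13203/2 = 13203/2 ≈ 6601.500.

E[X] = 13203/2 = 6601.500.


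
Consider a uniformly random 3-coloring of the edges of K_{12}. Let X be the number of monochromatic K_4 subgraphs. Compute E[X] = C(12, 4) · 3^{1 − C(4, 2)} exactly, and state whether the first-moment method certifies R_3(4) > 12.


E[X] = C(12, 4) · 3^{1 − 6} = 495 · 3^{−5} = 495/243.
As a reduced fraction: E[X] = 55/27 ≈ 2.037.
Is E[X] < 1? NO.
Since E[X] ≥ 1, the first-moment bound is inconclusive at n = 12; it does NOT by itself certify R_3(4) > 12.

E[X] = 55/27 ≈ 2.037; E[X] ≥ 1; first-moment method inconclusive here.


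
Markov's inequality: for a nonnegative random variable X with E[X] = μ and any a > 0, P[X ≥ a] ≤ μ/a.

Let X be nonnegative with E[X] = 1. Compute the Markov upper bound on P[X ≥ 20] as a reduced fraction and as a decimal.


μ = E[X] = 1, a = 20.
Markov: P[X ≥ 20] ≤ μ/a = (1)/20 = 1/20.
Numerically: ≈ 0.05000.
(Since a = 20 > μ = 1.00000, the bound 1/20 is < 1 and informative.)

P[X ≥ 20] ≤ 1/20 ≈ 0.05000.


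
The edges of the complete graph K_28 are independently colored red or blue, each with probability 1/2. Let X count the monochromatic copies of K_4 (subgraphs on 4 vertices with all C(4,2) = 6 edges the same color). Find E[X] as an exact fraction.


Let X = Σ_S X_S over the C(28, 4) = 20475 subsets S of size 4, where X_S = 1 if the K_4 on S is monochromatic.
For a fixed S, the K_4 on S has C(4, 2) = 6 edges. P[all 6 edges red] = (1/2)^6, and likewise for blue, so P[monochromatic] = 2·(1/2)^6 = 2^{1 − 6} = 1/32.
By linearity of expectation: E[X] = C(28, 4) · 2^{1 − 6} = 20475 · 1/32 = 20475/32.
Numerically: E[X] ≈ 639.84375.

E[X] = C(28,4)·2^(1−C(4,2)) = 20475/32 ≈ 639.84375.


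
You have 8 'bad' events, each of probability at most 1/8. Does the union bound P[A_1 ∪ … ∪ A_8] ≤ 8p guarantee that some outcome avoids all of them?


Union bound: P[∪_{i=1}^{8} A_i] ≤ Σ_i P[A_i] ≤ 8·p = 8·(1/8) = 1.
Numerically: 1 ≈ 1.0000.
Is 1 < 1? NO.
Since the bound 1 is ≥ 1, the union bound is uninformative here; it does NOT by itself certify existence.

8·p = 1 ≈ 1.0000; existence NOT certified by the union bound.


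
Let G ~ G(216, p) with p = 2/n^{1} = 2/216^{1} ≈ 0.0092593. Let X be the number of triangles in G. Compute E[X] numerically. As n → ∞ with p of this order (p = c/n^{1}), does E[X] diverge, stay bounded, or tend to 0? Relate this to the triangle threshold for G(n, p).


Number of potential triangles: C(216, 3) = 1656360.
Each occurs with probability p³ ≈ (0.0092593)³ ≈ 7.9383224e-07.
By linearity: E[X] = C(216, 3)·p³ ≈ 1656360 · 7.9383224e-07 ≈ 1.31487.
Here α = 1, so p = 2/n is exactly at the triangle threshold p ~ 1/n. Asymptotically E[X] → c³/6 = 2³/6 = 4/3 ≈ 1.33333, a bounded constant. In this regime the triangle count is asymptotically Poisson(c³/6).

E[X] ≈ 1.31487; in regime p = Θ(1/n^{1}) E[X] stays bounded (at the triangle threshold p ~ 1/n).


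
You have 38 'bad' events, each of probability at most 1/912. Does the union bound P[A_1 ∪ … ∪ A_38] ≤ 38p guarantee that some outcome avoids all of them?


Union bound: P[∪_{i=1}^{38} A_i] ≤ Σ_i P[A_i] ≤ 38·p = 38·(1/912) = 1/24.
Numerically: 1/24 ≈ 0.041667.
Is 1/24 < 1? YES.
Since P[∪ A_i] ≤ 1/24 < 1, the complement has P[∩ A_i^c] ≥ 1 − 1/24 = 23/24 > 0, so some outcome avoids every A_i.

38·p = 1/24 ≈ 0.041667; existence CERTIFIED by the union bound.


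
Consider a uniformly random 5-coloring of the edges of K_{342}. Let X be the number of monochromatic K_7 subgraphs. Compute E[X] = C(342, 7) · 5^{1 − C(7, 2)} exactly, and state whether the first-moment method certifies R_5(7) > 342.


E[X] = C(342, 7) · 5^{1 − 21} = 102073837467888 · 5^{−20} = 102073837467888/95367431640625.
As a reduced fraction: E[X] = 102073837467888/95367431640625 ≈ 1.070322.
Is E[X] < 1? NO.
Since E[X] ≥ 1, the first-moment bound is inconclusive at n = 342; it does NOT by itself certify R_5(7) > 342.

E[X] = 102073837467888/95367431640625 ≈ 1.070322; E[X] ≥ 1; first-moment method inconclusive here.


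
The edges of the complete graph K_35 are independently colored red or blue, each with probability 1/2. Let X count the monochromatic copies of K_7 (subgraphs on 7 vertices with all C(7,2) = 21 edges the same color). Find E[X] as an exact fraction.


Let X = Σ_S X_S over the C(35, 7) = 6724520 subsets S of size 7, where X_S = 1 if the K_7 on S is monochromatic.
For a fixed S, the K_7 on S has C(7, 2) = 21 edges. P[all 21 edges red] = (1/2)^21, and likewise for blue, so P[monochromatic] = 2·(1/2)^21 = 2^{1 − 21} = 1/1048576.
By linearity: E[X] = C(35, 7) · 2^{1 − 21} = 6724520 · 1/1048576 = 840565/131072.
Numerically: E[X] ≈ 6.413002.

E[X] = C(35,7)·2^(1−C(7,2)) = 840565/131072 ≈ 6.413002.


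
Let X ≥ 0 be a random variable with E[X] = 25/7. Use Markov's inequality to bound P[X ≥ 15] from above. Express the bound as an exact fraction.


μ = E[X] = 25/7, a = 15.
Markov: P[X ≥ 15] ≤ μ/a = (25/7)/15 = 5/21.
Numerically: ≈ 0.238.
(Since a = 15 > μ = 3.571, the bound 5/21 is < 1 and informative.)

P[X ≥ 15] ≤ 5/21 ≈ 0.238.


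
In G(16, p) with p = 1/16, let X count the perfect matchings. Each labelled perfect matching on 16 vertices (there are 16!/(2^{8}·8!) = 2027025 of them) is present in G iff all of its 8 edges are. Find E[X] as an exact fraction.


K_16 has 16!/(2^{8}·8!) = 2027025 labelled perfect matchings.
For each such perfect matching H, let X_H = 1 if all 8 edges of H are present in G. Then P[X_H = 1] = p^{8} = (1/16)^{8} = 1/4294967296.
Summing the indicators: E[X] = Σ_H E[X_H] = 2027025 · p^{8} = 2027025 · 1/4294967296 = 2027025/4294967296.
Numerically: E[X] ≈ 0.000472.

E[X] = 2027025 · (1/16)^{8} = 2027025/4294967296 ≈ 0.000472.


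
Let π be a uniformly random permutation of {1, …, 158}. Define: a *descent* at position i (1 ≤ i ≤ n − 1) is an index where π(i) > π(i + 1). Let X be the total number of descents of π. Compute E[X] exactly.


Write X = Σ X_I over i = 1, …, 157, with X_I the indicator of one descent.
There are 157 indicators.
For each fixed i, the pair (π(i), π(i+1)) is a uniformly random ordered pair of distinct values from {1, …, 158}; by symmetry P[π(i) > π(i+1)] = 1/2.
By linearity: E[X] = 157 · (1/2) = (158 − 1) · (1/2) = 157/2 ≈ 78.500.

E[X] = 157/2 = 78.500.


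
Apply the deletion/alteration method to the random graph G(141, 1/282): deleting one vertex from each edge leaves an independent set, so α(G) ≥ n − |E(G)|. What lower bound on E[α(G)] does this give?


E[|E(G)|] = C(141, 2)·p = 9870 · (1/282) = 35.
E[α(G)] ≥ n − E[|E(G)|] = 141 − 35 = 106.
Numerically: ≈ 106.0000.
(This is only a lower bound; the true E[α(G)] may be larger.)

E[α(G)] ≥ 106 ≈ 106.0000.


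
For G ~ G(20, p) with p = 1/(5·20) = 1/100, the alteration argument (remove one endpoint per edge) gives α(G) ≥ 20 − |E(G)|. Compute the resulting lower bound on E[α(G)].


E[|E(G)|] = C(20, 2)·p = 190 · (1/100) = 19/10.
E[α(G)] ≥ n − E[|E(G)|] = 20 − 19/10 = 181/10.
Numerically: ≈ 18.100000.
(This is only a lower bound; the true E[α(G)] may be larger.)

E[α(G)] ≥ 181/10 ≈ 18.100000.


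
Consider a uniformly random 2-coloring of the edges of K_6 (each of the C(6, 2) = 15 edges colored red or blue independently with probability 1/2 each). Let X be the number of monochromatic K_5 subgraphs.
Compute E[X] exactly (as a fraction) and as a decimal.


Let X = Σ_S X_S over the C(6, 5) = 6 subsets S of size 5, where X_S = 1 if the K_5 on S is monochromatic.
For a fixed S, the K_5 on S has C(5, 2) = 10 edges. P[all 10 edges red] = (1/2)^10, and likewise for blue, so P[monochromatic] = 2·(1/2)^10 = 2^{1 − 10} = 1/512.
Summing: E[X] = C(6, 5) · 2^{1 − 10} = 6 · 1/512 = 3/256.
Numerically: E[X] ≈ 0.01172.

E[X] = C(6,5)·2^(1−C(5,2)) = 3/256 ≈ 0.01172.


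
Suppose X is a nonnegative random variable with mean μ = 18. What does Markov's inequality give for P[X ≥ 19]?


μ = E[X] = 18, a = 19.
Markov: P[X ≥ 19] ≤ μ/a = (18)/19 = 18/19.
Numerically: ≈ 0.947368.
(Since a = 19 > μ = 18.000000, the bound 18/19 is < 1 and informative.)

P[X ≥ 19] ≤ 18/19 ≈ 0.947368.


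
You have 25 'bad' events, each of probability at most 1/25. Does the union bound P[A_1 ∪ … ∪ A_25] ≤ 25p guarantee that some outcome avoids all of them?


Union bound: P[∪_{i=1}^{25} A_i] ≤ Σ_i P[A_i] ≤ 25·p = 25·(1/25) = 1.
Numerically: 1 ≈ 1.000.
Is 1 < 1? NO.
Since the bound 1 is ≥ 1, the union bound is uninformative here; it does NOT by itself certify existence.

25·p = 1 ≈ 1.000; existence NOT certified by the union bound.


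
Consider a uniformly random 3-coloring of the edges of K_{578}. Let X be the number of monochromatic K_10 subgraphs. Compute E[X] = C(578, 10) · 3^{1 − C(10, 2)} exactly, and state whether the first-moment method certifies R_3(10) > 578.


E[X] = C(578, 10) · 3^{1 − 45} = 1060514767274403635480 · 3^{−44} = 1060514767274403635480/984770902183611232881.
As a reduced fraction: E[X] = 1060514767274403635480/984770902183611232881 ≈ 1.076915.
Is E[X] < 1? NO.
Since E[X] ≥ 1, the first-moment bound is inconclusive at n = 578; it does NOT by itself certify R_3(10) > 578.

E[X] = 1060514767274403635480/984770902183611232881 ≈ 1.076915; E[X] ≥ 1; first-moment method inconclusive here.


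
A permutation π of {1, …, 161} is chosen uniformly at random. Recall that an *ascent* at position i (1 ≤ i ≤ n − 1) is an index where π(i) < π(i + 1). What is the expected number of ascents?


Write X = Σ X_I over i = 1, …, 160, with X_I the indicator of one ascent.
There are 160 indicators.
For each fixed i, the pair (π(i), π(i+1)) is a uniformly random ordered pair of distinct values from {1, …, 161}; by symmetry P[π(i) < π(i+1)] = 1/2.
By linearity: E[X] = 160 · (1/2) = (161 − 1) · (1/2) = 80 ≈ 80.000.

E[X] = 80 = 80.000.


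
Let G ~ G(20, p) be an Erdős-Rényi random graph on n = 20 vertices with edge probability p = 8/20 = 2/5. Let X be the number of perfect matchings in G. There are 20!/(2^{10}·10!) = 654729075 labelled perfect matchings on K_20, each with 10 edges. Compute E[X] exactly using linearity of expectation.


K_20 has 20!/(2^{10}·10!) = 654729075 labelled perfect matchings.
For each such perfect matching H, let X_H = 1 if all 10 edges of H are present in G. Then P[X_H = 1] = p^{10} = (2/5)^{10} = 1024/9765625.
By linearity of expectation: E[X] = Σ_H E[X_H] = 654729075 · p^{10} = 654729075 · 1024/9765625 = 26817702912/390625.
Numerically: E[X] ≈ 68653.3.

E[X] = 654729075 · (2/5)^{10} = 26817702912/390625 ≈ 68653.3.


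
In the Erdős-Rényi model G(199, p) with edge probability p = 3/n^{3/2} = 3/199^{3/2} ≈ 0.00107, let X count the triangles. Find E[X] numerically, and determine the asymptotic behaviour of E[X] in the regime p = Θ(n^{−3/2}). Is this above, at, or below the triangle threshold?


Number of potential triangles: C(199, 3) = 1293699.
Each occurs with probability p³ ≈ (0.00107)³ ≈ 1.22046e-09.
By linearity: E[X] = C(199, 3)·p³ ≈ 1293699 · 1.22046e-09 ≈ 0.002.
Since α = 3/2 > 1, p = c/n^{3/2} = o(1/n) is below the triangle threshold p ~ 1/n. Asymptotically E[X] ~ (c³/6)·n^{3(1−α)} = (3³/6)·n^{-1.5} → 0, so by Markov's inequality G has no triangles w.h.p.

E[X] ≈ 0.002; in regime p = Θ(1/n^{3/2}) E[X] tends to 0 (below the triangle threshold p ~ 1/n).


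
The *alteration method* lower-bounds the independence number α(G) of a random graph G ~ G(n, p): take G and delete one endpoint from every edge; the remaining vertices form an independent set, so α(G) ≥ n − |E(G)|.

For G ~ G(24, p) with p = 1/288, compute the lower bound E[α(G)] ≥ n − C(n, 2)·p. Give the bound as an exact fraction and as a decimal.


E[|E(G)|] = C(24, 2)·p = 276 · (1/288) = 23/24.
E[α(G)] ≥ n − E[|E(G)|] = 24 − 23/24 = 553/24.
Numerically: ≈ 23.042.
(This is only a lower bound; the true E[α(G)] may be larger.)

E[α(G)] ≥ 553/24 ≈ 23.042.


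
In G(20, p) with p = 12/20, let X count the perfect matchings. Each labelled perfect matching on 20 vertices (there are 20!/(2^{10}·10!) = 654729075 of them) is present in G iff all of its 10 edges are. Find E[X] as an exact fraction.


K_20 has 20!/(2^{10}·10!) = 654729075 labelled perfect matchings.
For each such perfect matching H, let X_H = 1 if all 10 edges of H are present in G. Then P[X_H = 1] = p^{10} = (3/5)^{10} = 59049/9765625.
By linearity: E[X] = Σ_H E[X_H] = 654729075 · p^{10} = 654729075 · 59049/9765625 = 1546443885987/390625.
Numerically: E[X] ≈ 3.96e+06.

E[X] = 654729075 · (3/5)^{10} = 1546443885987/390625 ≈ 3.96e+06.


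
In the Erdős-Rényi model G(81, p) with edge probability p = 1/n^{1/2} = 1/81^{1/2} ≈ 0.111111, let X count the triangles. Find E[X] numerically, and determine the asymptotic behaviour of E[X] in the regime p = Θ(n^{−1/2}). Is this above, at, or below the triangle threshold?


Number of potential triangles: C(81, 3) = 85320.
Each occurs with probability p³ ≈ (0.111111)³ ≈ 1.37174211e-03.
By linearity: E[X] = C(81, 3)·p³ ≈ 85320 · 1.37174211e-03 ≈ 117.037037.
Since α = 1/2 < 1, p = c/n^{1/2} ≫ 1/n is above the triangle threshold p ~ 1/n. Asymptotically E[X] ~ (c³/6)·n^{3(1−α)} = (1³/6)·n^{1.5} → ∞; triangles are abundant w.h.p.

E[X] ≈ 117.037037; in regime p = Θ(1/n^{1/2}) E[X] diverges (above the triangle threshold p ~ 1/n).


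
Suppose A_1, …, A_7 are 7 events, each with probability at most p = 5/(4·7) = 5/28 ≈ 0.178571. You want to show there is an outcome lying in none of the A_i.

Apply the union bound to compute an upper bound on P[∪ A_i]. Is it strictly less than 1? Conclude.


Union bound: P[∪_{i=1}^{7} A_i] ≤ Σ_i P[A_i] ≤ 7·p = 7·(5/28) = 5/4.
Numerically: 5/4 ≈ 1.250000.
Is 5/4 < 1? NO.
Since the bound 5/4 is ≥ 1, the union bound is uninformative here; it does NOT by itself certify existence.

7·p = 5/4 ≈ 1.250000; existence NOT certified by the union bound.


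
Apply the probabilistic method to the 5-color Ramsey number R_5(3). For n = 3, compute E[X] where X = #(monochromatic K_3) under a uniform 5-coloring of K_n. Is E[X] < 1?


E[X] = C(3, 3) · 5^{1 − 3} = 1 · 5^{−2} = 1/25.
As a reduced fraction: E[X] = 1/25 ≈ 0.040000.
Is E[X] < 1? YES.
Since E[X] < 1, there exists a 5-coloring of K_{3} with no monochromatic K_3; hence R_5(3) > 3.

E[X] = 1/25 ≈ 0.040000; E[X] < 1, so R_5(3) > 3.


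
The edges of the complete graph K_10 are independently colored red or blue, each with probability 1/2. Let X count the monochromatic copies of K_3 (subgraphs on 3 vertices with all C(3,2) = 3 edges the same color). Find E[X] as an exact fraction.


Let X = Σ_S X_S over the C(10, 3) = 120 subsets S of size 3, where X_S = 1 if the K_3 on S is monochromatic.
For a fixed S, the K_3 on S has C(3, 2) = 3 edges. P[all 3 edges red] = (1/2)^3, and likewise for blue, so P[monochromatic] = 2·(1/2)^3 = 2^{1 − 3} = 1/4.
By linearity: E[X] = C(10, 3) · 2^{1 − 3} = 120 · 1/4 = 30.
Numerically: E[X] ≈ 30.00000.

E[X] = C(10,3)·2^(1−C(3,2)) = 30 ≈ 30.00000.


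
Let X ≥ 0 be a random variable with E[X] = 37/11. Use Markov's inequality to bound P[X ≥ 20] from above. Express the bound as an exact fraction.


μ = E[X] = 37/11, a = 20.
Markov: P[X ≥ 20] ≤ μ/a = (37/11)/20 = 37/220.
Numerically: ≈ 0.168182.
(Since a = 20 > μ = 3.363636, the bound 37/220 is < 1 and informative.)

P[X ≥ 20] ≤ 37/220 ≈ 0.168182.


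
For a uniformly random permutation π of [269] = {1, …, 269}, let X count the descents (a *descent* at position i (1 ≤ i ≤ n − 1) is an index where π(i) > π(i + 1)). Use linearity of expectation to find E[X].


Write X = Σ X_I over i = 1, …, 268, with X_I the indicator of one descent.
There are 268 indicators.
For each fixed i, the pair (π(i), π(i+1)) is a uniformly random ordered pair of distinct values from {1, …, 269}; by symmetry P[π(i) > π(i+1)] = 1/2.
By linearity: E[X] = 268 · (1/2) = (269 − 1) · (1/2) = 134 ≈ 134.000000.

E[X] = 134 = 134.000000.


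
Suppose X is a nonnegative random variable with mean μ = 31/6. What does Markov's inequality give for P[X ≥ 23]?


μ = E[X] = 31/6, a = 23.
Markov: P[X ≥ 23] ≤ μ/a = (31/6)/23 = 31/138.
Numerically: ≈ 0.225.
(Since a = 23 > μ = 5.167, the bound 31/138 is < 1 and informative.)

P[X ≥ 23] ≤ 31/138 ≈ 0.225.


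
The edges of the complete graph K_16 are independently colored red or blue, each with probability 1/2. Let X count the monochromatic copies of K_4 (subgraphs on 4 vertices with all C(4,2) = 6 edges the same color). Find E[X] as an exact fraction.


Let X = Σ_S X_S over the C(16, 4) = 1820 subsets S of size 4, where X_S = 1 if the K_4 on S is monochromatic.
For a fixed S, the K_4 on S has C(4, 2) = 6 edges. P[all 6 edges red] = (1/2)^6, and likewise for blue, so P[monochromatic] = 2·(1/2)^6 = 2^{1 − 6} = 1/32.
By linearity: E[X] = C(16, 4) · 2^{1 − 6} = 1820 · 1/32 = 455/8.
Numerically: E[X] ≈ 56.87500.

E[X] = C(16,4)·2^(1−C(4,2)) = 455/8 ≈ 56.87500.


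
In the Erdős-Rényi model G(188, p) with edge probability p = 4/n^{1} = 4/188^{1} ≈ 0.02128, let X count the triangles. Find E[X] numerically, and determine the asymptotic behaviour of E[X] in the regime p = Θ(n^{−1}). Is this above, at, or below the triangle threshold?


Number of potential triangles: C(188, 3) = 1089836.
Each occurs with probability p³ ≈ (0.02128)³ ≈ 9.631777e-06.
By linearity: E[X] = C(188, 3)·p³ ≈ 1089836 · 9.631777e-06 ≈ 10.4971.
Here α = 1, so p = 4/n is exactly at the triangle threshold p ~ 1/n. Asymptotically E[X] → c³/6 = 4³/6 = 32/3 ≈ 10.6667, a bounded constant. In this regime the triangle count is asymptotically Poisson(c³/6).

E[X] ≈ 10.4971; in regime p = Θ(1/n^{1}) E[X] stays bounded (at the triangle threshold p ~ 1/n).


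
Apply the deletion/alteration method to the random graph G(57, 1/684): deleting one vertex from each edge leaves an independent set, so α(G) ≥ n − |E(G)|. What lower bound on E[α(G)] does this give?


E[|E(G)|] = C(57, 2)·p = 1596 · (1/684) = 7/3.
E[α(G)] ≥ n − E[|E(G)|] = 57 − 7/3 = 164/3.
Numerically: ≈ 54.667.
(This is only a lower bound; the true E[α(G)] may be larger.)

E[α(G)] ≥ 164/3 ≈ 54.667.
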